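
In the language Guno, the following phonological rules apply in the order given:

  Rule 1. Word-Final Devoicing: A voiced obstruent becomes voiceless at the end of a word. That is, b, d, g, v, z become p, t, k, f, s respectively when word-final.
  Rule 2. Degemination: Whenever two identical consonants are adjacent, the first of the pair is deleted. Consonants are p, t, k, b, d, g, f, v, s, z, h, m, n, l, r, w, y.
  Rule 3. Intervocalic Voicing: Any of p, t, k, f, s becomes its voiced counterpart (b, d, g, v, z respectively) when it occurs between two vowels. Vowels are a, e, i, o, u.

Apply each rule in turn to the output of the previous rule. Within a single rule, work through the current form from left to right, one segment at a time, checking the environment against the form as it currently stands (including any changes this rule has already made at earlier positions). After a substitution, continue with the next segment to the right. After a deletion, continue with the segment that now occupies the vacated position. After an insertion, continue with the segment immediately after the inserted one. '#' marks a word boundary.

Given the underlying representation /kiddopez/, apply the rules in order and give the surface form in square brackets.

Rule 1 Word-Final Devoicing: [kiddopez] → [kiddopes]
Rule 2 Degemination: [kiddopes] → [kidopes]
Rule 3 Intervocalic Voicing: [kidopes] → [kidobes]

[kidobes]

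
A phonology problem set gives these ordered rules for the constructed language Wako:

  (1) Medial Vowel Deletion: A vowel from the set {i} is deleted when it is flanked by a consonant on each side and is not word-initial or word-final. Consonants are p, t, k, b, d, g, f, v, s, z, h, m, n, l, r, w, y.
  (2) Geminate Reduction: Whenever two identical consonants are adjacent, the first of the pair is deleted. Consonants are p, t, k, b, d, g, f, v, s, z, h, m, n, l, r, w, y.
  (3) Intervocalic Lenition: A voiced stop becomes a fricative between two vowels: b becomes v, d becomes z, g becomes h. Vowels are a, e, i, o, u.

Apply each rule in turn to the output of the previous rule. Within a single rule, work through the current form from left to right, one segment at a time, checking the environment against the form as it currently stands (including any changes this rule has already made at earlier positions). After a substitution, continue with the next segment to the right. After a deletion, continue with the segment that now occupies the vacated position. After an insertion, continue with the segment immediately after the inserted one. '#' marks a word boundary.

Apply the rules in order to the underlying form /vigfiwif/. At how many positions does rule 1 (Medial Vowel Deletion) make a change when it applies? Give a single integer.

(1) Medial Vowel Deletion: [vigfiwif] → [vgfwf]
(2) Geminate Reduction: no change — [vgfwf]
(3) Intervocalic Lenition: no change — [vgfwf]
Rule 1 changed 3 position(s).

3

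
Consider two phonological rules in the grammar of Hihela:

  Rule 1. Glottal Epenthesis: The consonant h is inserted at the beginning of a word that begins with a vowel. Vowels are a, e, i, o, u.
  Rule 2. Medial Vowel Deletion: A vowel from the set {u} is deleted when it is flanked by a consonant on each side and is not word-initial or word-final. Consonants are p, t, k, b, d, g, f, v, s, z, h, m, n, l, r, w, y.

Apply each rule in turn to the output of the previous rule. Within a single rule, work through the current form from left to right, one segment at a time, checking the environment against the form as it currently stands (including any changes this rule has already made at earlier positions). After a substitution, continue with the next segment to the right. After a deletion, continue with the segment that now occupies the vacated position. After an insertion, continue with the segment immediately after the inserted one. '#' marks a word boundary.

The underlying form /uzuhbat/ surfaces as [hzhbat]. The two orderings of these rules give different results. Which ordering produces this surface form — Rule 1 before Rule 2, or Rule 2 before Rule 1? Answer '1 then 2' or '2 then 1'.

1 then 2

Order 1 then 2:
  1 Glottal Epenthesis: [uzuhbat] → [huzuhbat]
  2 Medial Vowel Deletion: [huzuhbat] → [hzhbat]
  result: [hzhbat]
Order 2 then 1:
  2 Medial Vowel Deletion: [uzuhbat] → [uzhbat]
  1 Glottal Epenthesis: [uzhbat] → [huzhbat]
  result: [huzhbat]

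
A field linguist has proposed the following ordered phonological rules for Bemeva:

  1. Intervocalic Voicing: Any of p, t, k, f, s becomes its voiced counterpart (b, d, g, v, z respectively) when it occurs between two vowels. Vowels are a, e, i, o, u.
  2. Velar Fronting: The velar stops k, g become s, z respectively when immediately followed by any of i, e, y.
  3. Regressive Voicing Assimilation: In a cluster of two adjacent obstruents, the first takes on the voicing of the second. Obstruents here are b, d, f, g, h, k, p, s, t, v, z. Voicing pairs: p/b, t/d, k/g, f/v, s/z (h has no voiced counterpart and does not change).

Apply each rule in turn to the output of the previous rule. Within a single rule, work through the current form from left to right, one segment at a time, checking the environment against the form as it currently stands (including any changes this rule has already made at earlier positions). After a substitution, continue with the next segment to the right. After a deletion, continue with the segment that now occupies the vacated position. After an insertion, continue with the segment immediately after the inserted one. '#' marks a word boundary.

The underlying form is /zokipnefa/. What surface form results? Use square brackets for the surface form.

1 Intervocalic Voicing: [zokipnefa] → [zogipneva]
2 Velar Fronting: [zogipneva] → [zozipneva]
3 Regressive Voicing Assimilation: no change — [zozipneva]

[zozipneva]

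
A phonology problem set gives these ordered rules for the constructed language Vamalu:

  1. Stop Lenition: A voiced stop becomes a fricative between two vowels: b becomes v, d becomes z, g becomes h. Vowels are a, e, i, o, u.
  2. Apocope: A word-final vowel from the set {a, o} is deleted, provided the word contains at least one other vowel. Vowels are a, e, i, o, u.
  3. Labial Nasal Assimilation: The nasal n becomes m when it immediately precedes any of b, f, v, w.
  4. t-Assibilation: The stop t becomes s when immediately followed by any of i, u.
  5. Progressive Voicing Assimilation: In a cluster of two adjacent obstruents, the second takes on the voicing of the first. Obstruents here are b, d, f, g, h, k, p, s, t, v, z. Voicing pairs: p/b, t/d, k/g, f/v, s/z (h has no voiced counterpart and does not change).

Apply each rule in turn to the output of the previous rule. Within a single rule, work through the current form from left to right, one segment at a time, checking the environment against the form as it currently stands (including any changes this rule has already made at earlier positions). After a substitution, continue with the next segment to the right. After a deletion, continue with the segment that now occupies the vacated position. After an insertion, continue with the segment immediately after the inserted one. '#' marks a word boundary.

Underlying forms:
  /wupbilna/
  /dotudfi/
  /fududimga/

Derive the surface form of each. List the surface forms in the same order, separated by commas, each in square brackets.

/wupbilna/:
  1 Stop Lenition: no change — [wupbilna]
  2 Apocope: [wupbilna] → [wupbiln]
  3 Labial Nasal Assimilation: no change — [wupbiln]
  4 t-Assibilation: no change — [wupbiln]
  5 Progressive Voicing Assimilation: [wupbiln] → [wuppiln]
/dotudfi/:
  1 Stop Lenition: no change — [dotudfi]
  2 Apocope: no change — [dotudfi]
  3 Labial Nasal Assimilation: no change — [dotudfi]
  4 t-Assibilation: [dotudfi] → [dosudfi]
  5 Progressive Voicing Assimilation: [dosudfi] → [dosudvi]
/fududimga/:
  1 Stop Lenition: [fududimga] → [fuzuzimga]
  2 Apocope: [fuzuzimga] → [fuzuzimg]
  3 Labial Nasal Assimilation: no change — [fuzuzimg]
  4 t-Assibilation: no change — [fuzuzimg]
  5 Progressive Voicing Assimilation: no change — [fuzuzimg]

[wuppiln], [dosudvi], [fuzuzimg]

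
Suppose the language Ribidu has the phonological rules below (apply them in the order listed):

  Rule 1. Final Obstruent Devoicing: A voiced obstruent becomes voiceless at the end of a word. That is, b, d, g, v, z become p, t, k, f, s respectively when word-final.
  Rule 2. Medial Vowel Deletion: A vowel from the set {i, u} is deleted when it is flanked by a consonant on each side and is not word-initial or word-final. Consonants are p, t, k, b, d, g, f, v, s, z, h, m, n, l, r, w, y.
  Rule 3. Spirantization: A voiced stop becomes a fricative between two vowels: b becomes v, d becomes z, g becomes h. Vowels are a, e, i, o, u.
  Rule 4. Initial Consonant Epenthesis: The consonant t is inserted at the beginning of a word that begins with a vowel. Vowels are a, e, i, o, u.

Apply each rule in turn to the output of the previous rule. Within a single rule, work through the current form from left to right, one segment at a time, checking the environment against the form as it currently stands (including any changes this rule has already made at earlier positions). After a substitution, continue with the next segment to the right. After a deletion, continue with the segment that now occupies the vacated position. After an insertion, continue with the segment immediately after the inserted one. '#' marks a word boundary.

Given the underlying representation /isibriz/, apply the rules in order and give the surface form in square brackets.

Rule 1 Final Obstruent Devoicing: [isibriz] → [isibris]
Rule 2 Medial Vowel Deletion: [isibris] → [isbrs]
Rule 3 Spirantization: no change — [isbrs]
Rule 4 Initial Consonant Epenthesis: [isbrs] → [tisbrs]

[tisbrs]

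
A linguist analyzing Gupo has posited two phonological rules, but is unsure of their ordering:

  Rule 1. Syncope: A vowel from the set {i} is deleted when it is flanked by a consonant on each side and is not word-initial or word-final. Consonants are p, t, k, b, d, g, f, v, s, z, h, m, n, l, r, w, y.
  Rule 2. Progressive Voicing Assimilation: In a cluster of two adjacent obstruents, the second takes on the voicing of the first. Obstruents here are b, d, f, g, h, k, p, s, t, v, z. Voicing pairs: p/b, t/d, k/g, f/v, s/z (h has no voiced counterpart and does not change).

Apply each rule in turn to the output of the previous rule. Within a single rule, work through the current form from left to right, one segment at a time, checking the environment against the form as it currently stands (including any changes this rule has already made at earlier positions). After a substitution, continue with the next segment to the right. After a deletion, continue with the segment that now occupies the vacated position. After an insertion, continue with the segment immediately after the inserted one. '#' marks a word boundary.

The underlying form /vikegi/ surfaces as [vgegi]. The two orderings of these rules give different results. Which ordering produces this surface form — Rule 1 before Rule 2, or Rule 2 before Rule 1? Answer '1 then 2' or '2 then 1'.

1 then 2

Order 1 then 2:
  1 Syncope: [vikegi] → [vkegi]
  2 Progressive Voicing Assimilation: [vkegi] → [vgegi]
  result: [vgegi]
Order 2 then 1:
  2 Progressive Voicing Assimilation: no change — [vikegi]
  1 Syncope: [vikegi] → [vkegi]
  result: [vkegi]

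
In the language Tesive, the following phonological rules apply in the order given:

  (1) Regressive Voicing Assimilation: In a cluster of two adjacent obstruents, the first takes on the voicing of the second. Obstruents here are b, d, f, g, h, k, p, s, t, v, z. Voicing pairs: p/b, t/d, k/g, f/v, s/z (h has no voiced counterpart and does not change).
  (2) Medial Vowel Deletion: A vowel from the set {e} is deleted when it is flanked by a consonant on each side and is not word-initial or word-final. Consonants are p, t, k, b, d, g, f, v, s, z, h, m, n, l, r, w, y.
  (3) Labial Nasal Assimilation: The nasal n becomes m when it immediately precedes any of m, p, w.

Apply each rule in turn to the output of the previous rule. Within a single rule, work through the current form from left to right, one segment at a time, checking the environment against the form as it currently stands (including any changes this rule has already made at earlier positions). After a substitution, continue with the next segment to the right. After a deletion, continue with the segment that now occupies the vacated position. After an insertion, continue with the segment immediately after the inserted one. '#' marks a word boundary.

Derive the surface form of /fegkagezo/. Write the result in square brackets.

[fkkagzo]

(1) Regressive Voicing Assimilation: [fegkagezo] → [fekkagezo]
(2) Medial Vowel Deletion: [fekkagezo] → [fkkagzo]
(3) Labial Nasal Assimilation: no change — [fkkagzo]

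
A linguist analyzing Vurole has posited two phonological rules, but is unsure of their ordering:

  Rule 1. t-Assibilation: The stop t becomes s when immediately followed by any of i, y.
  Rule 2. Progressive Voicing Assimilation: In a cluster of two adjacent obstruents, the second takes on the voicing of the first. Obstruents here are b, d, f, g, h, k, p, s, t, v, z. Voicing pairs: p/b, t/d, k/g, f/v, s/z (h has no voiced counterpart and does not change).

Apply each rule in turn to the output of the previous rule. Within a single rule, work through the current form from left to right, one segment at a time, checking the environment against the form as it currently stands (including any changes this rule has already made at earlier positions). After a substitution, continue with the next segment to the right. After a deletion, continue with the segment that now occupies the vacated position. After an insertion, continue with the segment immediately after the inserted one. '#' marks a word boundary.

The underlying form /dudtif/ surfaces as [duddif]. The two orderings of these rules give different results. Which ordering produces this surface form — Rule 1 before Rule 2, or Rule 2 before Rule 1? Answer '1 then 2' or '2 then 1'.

Order 1 then 2:
  1 t-Assibilation: [dudtif] → [dudsif]
  2 Progressive Voicing Assimilation: [dudsif] → [dudzif]
  result: [dudzif]
Order 2 then 1:
  2 Progressive Voicing Assimilation: [dudtif] → [duddif]
  1 t-Assibilation: no change — [duddif]
  result: [duddif]

2 then 1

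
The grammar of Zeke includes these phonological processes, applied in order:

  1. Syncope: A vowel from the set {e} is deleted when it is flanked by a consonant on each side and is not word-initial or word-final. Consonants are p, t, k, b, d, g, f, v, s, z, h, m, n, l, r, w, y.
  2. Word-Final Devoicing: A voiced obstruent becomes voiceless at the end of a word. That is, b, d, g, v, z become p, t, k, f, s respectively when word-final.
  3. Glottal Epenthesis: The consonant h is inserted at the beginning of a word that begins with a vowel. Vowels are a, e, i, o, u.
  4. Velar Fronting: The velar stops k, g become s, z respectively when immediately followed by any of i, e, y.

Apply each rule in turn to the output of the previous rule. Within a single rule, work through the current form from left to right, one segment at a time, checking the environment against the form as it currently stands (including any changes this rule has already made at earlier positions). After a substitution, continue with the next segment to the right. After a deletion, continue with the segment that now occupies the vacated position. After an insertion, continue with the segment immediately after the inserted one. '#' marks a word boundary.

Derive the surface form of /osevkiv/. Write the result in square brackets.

[hosvsif]

1 Syncope: [osevkiv] → [osvkiv]
2 Word-Final Devoicing: [osvkiv] → [osvkif]
3 Glottal Epenthesis: [osvkif] → [hosvkif]
4 Velar Fronting: [hosvkif] → [hosvsif]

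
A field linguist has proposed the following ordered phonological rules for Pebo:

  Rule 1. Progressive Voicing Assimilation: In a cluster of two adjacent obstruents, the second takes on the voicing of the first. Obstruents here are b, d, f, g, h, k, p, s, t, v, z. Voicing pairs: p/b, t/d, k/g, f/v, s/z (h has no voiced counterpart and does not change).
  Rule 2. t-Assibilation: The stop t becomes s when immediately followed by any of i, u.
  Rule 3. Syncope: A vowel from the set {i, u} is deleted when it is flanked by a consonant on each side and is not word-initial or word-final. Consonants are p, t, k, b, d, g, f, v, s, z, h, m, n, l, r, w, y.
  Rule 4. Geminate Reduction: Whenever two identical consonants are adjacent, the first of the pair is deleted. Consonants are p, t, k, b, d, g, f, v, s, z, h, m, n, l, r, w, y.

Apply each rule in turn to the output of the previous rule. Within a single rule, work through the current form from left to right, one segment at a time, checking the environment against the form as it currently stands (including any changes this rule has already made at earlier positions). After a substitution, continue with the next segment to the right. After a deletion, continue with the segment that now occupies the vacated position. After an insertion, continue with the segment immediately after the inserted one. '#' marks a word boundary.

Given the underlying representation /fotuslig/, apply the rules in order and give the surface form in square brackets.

Rule 1 Progressive Voicing Assimilation: no change — [fotuslig]
Rule 2 t-Assibilation: [fotuslig] → [fosuslig]
Rule 3 Syncope: [fosuslig] → [fosslg]
Rule 4 Geminate Reduction: [fosslg] → [foslg]

[foslg]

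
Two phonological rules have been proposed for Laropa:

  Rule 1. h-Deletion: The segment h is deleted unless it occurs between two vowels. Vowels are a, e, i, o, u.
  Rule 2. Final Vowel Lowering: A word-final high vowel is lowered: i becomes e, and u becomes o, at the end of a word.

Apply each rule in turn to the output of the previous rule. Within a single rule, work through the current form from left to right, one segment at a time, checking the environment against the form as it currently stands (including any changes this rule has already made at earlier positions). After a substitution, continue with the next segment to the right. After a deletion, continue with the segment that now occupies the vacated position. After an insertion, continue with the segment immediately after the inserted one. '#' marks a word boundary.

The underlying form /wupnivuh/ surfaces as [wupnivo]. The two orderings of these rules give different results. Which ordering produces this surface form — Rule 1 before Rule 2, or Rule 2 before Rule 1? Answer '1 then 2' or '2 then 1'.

Order 1 then 2:
  1 h-Deletion: [wupnivuh] → [wupnivu]
  2 Final Vowel Lowering: [wupnivu] → [wupnivo]
  result: [wupnivo]
Order 2 then 1:
  2 Final Vowel Lowering: no change — [wupnivuh]
  1 h-Deletion: [wupnivuh] → [wupnivu]
  result: [wupnivu]

1 then 2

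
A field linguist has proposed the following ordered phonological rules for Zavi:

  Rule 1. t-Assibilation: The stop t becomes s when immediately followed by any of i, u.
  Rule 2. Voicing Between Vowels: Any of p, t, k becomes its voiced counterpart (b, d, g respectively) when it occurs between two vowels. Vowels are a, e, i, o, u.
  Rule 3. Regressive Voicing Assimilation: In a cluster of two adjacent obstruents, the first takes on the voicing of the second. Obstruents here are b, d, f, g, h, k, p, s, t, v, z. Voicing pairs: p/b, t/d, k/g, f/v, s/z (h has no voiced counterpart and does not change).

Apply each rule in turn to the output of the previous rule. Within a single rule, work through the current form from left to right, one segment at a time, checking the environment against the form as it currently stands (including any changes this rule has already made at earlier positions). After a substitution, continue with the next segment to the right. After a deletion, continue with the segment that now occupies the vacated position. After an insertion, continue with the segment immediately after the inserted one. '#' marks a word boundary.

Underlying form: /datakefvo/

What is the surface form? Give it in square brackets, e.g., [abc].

[dadagevvo]

Rule 1 t-Assibilation: no change — [datakefvo]
Rule 2 Voicing Between Vowels: [datakefvo] → [dadagefvo]
Rule 3 Regressive Voicing Assimilation: [dadagefvo] → [dadagevvo]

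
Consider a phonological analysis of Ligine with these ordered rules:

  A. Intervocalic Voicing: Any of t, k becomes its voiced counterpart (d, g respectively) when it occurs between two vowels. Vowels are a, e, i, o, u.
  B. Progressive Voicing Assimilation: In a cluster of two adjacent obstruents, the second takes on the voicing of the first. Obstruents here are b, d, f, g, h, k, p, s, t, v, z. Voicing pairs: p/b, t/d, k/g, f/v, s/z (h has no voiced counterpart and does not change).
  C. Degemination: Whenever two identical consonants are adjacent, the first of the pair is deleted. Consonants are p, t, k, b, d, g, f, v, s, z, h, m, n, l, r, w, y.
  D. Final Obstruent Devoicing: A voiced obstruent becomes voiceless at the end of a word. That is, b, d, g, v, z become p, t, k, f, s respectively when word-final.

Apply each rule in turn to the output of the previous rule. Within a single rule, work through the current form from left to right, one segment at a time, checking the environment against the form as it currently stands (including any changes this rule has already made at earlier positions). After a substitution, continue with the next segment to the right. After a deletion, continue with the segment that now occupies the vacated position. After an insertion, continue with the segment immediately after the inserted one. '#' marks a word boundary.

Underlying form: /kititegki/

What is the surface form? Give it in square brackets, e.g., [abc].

[kididegi]

A Intervocalic Voicing: [kititegki] → [kididegki]
B Progressive Voicing Assimilation: [kididegki] → [kidideggi]
C Degemination: [kidideggi] → [kididegi]
D Final Obstruent Devoicing: no change — [kididegi]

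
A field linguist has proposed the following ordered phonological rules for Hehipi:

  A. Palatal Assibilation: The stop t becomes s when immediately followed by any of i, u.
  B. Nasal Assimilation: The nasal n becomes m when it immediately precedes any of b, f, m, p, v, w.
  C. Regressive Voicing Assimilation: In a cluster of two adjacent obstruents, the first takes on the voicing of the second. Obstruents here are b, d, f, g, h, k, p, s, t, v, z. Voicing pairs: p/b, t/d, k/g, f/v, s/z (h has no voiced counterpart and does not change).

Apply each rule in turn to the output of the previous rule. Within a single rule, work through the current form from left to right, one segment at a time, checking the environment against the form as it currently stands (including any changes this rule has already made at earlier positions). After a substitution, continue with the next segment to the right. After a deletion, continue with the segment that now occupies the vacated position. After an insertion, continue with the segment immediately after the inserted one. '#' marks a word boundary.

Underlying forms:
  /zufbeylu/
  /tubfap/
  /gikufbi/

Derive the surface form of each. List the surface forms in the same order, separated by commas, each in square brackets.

/zufbeylu/:
  A Palatal Assibilation: no change — [zufbeylu]
  B Nasal Assimilation: no change — [zufbeylu]
  C Regressive Voicing Assimilation: [zufbeylu] → [zuvbeylu]
/tubfap/:
  A Palatal Assibilation: [tubfap] → [subfap]
  B Nasal Assimilation: no change — [subfap]
  C Regressive Voicing Assimilation: [subfap] → [supfap]
/gikufbi/:
  A Palatal Assibilation: no change — [gikufbi]
  B Nasal Assimilation: no change — [gikufbi]
  C Regressive Voicing Assimilation: [gikufbi] → [gikuvbi]

[zuvbeylu], [supfap], [gikuvbi]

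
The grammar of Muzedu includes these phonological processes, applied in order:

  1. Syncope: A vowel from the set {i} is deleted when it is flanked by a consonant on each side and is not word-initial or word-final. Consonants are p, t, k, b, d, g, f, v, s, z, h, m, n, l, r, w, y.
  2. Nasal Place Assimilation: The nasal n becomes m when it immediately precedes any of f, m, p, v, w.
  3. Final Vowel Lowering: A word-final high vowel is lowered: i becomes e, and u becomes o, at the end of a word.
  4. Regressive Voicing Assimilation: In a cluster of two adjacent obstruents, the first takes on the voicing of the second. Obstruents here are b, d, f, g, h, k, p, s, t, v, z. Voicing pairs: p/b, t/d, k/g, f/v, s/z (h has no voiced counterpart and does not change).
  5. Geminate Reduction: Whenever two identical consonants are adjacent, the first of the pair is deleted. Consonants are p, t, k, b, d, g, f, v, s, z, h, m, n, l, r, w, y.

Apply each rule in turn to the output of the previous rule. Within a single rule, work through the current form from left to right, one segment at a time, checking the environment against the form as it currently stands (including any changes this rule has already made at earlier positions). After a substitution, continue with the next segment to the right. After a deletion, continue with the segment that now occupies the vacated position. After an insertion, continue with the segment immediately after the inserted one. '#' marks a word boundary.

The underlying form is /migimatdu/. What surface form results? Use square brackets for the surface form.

[mgmado]

1 Syncope: [migimatdu] → [mgmatdu]
2 Nasal Place Assimilation: no change — [mgmatdu]
3 Final Vowel Lowering: [mgmatdu] → [mgmatdo]
4 Regressive Voicing Assimilation: [mgmatdo] → [mgmaddo]
5 Geminate Reduction: [mgmaddo] → [mgmado]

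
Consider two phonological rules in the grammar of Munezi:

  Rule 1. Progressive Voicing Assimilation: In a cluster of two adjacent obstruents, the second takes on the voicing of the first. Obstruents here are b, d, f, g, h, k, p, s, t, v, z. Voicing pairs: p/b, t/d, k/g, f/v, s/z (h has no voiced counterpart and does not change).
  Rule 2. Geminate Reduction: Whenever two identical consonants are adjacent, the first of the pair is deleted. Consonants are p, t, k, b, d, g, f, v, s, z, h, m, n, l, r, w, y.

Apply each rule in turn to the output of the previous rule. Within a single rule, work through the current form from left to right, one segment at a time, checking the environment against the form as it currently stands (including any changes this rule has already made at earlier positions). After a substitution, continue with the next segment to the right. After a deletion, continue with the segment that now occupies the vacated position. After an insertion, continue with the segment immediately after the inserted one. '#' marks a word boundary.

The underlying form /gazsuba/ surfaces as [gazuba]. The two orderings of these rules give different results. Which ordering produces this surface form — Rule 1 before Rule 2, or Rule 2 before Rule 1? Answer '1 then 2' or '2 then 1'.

Order 1 then 2:
  1 Progressive Voicing Assimilation: [gazsuba] → [gazzuba]
  2 Geminate Reduction: [gazzuba] → [gazuba]
  result: [gazuba]
Order 2 then 1:
  2 Geminate Reduction: no change — [gazsuba]
  1 Progressive Voicing Assimilation: [gazsuba] → [gazzuba]
  result: [gazzuba]

1 then 2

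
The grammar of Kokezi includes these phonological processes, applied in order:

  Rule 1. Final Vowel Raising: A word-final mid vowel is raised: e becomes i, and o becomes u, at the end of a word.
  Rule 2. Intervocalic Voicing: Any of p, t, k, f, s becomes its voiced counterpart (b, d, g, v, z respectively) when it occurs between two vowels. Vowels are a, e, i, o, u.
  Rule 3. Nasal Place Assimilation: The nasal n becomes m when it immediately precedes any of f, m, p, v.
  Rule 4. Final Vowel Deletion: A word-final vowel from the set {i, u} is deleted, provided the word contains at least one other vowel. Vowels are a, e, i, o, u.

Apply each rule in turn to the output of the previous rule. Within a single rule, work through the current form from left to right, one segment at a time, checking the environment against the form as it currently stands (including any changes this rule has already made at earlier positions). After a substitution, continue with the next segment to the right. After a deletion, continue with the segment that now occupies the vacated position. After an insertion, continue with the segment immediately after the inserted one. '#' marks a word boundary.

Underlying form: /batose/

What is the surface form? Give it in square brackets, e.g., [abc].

[badoz]

Rule 1 Final Vowel Raising: [batose] → [batosi]
Rule 2 Intervocalic Voicing: [batosi] → [badozi]
Rule 3 Nasal Place Assimilation: no change — [badozi]
Rule 4 Final Vowel Deletion: [badozi] → [badoz]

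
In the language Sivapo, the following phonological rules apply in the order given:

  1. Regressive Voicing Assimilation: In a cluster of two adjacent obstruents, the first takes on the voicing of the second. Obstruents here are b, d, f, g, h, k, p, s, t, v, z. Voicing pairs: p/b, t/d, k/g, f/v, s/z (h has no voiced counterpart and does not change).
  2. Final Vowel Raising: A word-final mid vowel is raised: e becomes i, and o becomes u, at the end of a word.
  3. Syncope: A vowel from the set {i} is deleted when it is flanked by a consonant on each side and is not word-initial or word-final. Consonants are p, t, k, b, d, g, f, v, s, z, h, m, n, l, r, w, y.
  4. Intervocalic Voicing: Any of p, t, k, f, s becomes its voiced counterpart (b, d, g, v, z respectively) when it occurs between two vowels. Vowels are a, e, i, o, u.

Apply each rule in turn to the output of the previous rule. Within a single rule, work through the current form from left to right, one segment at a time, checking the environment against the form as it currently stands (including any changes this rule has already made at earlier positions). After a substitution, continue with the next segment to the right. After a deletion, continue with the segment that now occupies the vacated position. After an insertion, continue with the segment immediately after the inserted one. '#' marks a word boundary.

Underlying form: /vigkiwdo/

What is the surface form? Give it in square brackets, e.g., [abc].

[vkkwdu]

1 Regressive Voicing Assimilation: [vigkiwdo] → [vikkiwdo]
2 Final Vowel Raising: [vikkiwdo] → [vikkiwdu]
3 Syncope: [vikkiwdu] → [vkkwdu]
4 Intervocalic Voicing: no change — [vkkwdu]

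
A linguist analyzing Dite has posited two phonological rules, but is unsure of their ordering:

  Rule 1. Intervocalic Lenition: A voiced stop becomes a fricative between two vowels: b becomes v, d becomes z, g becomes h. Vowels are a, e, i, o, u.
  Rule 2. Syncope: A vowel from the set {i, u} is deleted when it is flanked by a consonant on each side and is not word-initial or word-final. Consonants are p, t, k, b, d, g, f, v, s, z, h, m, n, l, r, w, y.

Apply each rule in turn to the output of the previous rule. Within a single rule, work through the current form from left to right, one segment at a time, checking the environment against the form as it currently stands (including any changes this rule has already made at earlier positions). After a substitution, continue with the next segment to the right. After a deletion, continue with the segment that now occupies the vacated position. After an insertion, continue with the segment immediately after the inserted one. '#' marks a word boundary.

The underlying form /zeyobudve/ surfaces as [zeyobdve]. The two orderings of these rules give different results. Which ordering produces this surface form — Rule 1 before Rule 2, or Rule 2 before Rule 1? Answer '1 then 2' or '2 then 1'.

2 then 1

Order 1 then 2:
  1 Intervocalic Lenition: [zeyobudve] → [zeyovudve]
  2 Syncope: [zeyovudve] → [zeyovdve]
  result: [zeyovdve]
Order 2 then 1:
  2 Syncope: [zeyobudve] → [zeyobdve]
  1 Intervocalic Lenition: no change — [zeyobdve]
  result: [zeyobdve]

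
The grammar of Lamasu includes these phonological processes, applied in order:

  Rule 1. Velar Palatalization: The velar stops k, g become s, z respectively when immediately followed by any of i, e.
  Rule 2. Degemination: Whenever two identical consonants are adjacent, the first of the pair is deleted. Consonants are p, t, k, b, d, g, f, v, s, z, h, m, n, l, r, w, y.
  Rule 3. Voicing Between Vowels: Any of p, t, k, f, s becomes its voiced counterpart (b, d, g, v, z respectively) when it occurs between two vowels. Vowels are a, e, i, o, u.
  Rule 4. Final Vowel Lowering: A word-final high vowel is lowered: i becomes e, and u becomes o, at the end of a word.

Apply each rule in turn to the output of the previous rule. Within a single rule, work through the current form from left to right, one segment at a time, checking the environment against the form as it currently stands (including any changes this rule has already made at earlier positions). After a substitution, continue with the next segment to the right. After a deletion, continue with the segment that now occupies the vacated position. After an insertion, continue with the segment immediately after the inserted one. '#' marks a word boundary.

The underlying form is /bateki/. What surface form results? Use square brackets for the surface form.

[badeze]

Rule 1 Velar Palatalization: [bateki] → [batesi]
Rule 2 Degemination: no change — [batesi]
Rule 3 Voicing Between Vowels: [batesi] → [badezi]
Rule 4 Final Vowel Lowering: [badezi] → [badeze]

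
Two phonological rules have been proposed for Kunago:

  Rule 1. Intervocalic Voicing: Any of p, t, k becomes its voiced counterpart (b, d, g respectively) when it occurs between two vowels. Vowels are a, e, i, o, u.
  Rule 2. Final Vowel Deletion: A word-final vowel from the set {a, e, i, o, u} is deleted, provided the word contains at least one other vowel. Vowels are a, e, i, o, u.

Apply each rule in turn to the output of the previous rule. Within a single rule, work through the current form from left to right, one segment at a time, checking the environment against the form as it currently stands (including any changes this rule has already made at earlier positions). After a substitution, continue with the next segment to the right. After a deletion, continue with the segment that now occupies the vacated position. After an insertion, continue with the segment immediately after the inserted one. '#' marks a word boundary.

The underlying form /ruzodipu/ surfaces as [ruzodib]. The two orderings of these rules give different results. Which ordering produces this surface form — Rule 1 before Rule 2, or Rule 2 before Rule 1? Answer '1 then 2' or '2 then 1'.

Order 1 then 2:
  1 Intervocalic Voicing: [ruzodipu] → [ruzodibu]
  2 Final Vowel Deletion: [ruzodibu] → [ruzodib]
  result: [ruzodib]
Order 2 then 1:
  2 Final Vowel Deletion: [ruzodipu] → [ruzodip]
  1 Intervocalic Voicing: no change — [ruzodip]
  result: [ruzodip]

1 then 2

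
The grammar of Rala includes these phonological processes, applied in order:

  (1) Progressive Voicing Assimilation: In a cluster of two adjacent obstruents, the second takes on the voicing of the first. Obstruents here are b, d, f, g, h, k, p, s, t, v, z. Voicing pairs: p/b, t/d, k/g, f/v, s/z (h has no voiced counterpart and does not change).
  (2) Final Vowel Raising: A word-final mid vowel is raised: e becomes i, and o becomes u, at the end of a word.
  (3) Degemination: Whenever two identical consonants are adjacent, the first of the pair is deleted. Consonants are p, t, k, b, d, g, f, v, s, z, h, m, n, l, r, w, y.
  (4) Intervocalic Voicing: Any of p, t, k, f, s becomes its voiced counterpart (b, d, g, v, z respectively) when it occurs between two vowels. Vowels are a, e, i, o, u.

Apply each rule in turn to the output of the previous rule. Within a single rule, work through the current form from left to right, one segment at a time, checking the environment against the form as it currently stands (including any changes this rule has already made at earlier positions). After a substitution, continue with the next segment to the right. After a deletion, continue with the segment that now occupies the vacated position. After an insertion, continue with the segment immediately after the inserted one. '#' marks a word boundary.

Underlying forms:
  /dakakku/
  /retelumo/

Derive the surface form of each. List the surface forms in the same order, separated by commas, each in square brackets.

[dagagu], [redelumu]

/dakakku/:
  (1) Progressive Voicing Assimilation: no change — [dakakku]
  (2) Final Vowel Raising: no change — [dakakku]
  (3) Degemination: [dakakku] → [dakaku]
  (4) Intervocalic Voicing: [dakaku] → [dagagu]
/retelumo/:
  (1) Progressive Voicing Assimilation: no change — [retelumo]
  (2) Final Vowel Raising: [retelumo] → [retelumu]
  (3) Degemination: no change — [retelumu]
  (4) Intervocalic Voicing: [retelumu] → [redelumu]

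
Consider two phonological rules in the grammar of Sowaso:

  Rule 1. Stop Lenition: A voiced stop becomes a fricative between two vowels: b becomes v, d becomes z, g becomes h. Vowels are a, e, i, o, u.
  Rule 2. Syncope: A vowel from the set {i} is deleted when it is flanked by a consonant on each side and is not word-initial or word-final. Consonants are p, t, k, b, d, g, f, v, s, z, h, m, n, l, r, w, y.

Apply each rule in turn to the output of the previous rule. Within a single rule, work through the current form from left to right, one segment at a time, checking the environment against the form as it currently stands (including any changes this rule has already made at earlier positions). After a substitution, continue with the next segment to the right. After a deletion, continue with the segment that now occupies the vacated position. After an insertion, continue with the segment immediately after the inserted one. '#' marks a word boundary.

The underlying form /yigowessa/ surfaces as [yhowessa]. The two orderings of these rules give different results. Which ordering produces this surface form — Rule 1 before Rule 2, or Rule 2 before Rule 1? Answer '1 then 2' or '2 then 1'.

1 then 2

Order 1 then 2:
  1 Stop Lenition: [yigowessa] → [yihowessa]
  2 Syncope: [yihowessa] → [yhowessa]
  result: [yhowessa]
Order 2 then 1:
  2 Syncope: [yigowessa] → [ygowessa]
  1 Stop Lenition: no change — [ygowessa]
  result: [ygowessa]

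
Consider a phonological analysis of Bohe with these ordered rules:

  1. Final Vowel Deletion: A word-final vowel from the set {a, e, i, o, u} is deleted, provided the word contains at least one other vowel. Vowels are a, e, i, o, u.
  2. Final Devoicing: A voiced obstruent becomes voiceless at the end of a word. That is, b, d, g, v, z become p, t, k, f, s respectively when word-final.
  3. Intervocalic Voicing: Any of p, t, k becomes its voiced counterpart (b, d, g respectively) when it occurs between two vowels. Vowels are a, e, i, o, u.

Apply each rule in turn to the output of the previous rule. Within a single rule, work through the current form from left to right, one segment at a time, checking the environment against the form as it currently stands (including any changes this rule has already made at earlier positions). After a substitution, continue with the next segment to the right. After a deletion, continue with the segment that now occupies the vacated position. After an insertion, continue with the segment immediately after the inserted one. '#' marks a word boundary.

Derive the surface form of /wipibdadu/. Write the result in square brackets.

1 Final Vowel Deletion: [wipibdadu] → [wipibdad]
2 Final Devoicing: [wipibdad] → [wipibdat]
3 Intervocalic Voicing: [wipibdat] → [wibibdat]

[wibibdat]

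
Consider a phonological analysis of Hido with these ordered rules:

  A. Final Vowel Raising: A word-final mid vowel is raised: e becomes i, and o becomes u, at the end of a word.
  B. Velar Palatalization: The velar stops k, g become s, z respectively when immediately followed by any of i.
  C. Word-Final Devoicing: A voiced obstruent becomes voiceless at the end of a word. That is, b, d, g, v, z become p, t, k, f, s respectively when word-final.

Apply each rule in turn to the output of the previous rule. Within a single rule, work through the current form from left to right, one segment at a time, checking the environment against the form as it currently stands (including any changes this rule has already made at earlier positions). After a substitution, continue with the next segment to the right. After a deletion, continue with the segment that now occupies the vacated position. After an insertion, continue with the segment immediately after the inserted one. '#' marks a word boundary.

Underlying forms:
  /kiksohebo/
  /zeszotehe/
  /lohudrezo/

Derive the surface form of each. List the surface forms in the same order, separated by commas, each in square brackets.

[siksohebu], [zeszotehi], [lohudrezu]

/kiksohebo/:
  A Final Vowel Raising: [kiksohebo] → [kiksohebu]
  B Velar Palatalization: [kiksohebu] → [siksohebu]
  C Word-Final Devoicing: no change — [siksohebu]
/zeszotehe/:
  A Final Vowel Raising: [zeszotehe] → [zeszotehi]
  B Velar Palatalization: no change — [zeszotehi]
  C Word-Final Devoicing: no change — [zeszotehi]
/lohudrezo/:
  A Final Vowel Raising: [lohudrezo] → [lohudrezu]
  B Velar Palatalization: no change — [lohudrezu]
  C Word-Final Devoicing: no change — [lohudrezu]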